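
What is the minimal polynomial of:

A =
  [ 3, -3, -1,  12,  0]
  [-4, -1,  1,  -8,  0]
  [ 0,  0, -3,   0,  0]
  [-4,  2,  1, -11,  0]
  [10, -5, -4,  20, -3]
x^3 + 9*x^2 + 27*x + 27

The characteristic polynomial is χ_A(x) = (x + 3)^5, so the eigenvalues are known. The minimal polynomial is
  m_A(x) = Π_λ (x − λ)^{k_λ}
where k_λ is the size of the *largest* Jordan block for λ (equivalently, the smallest k with (A − λI)^k v = 0 for every generalised eigenvector v of λ).

  λ = -3: largest Jordan block has size 3, contributing (x + 3)^3

So m_A(x) = (x + 3)^3 = x^3 + 9*x^2 + 27*x + 27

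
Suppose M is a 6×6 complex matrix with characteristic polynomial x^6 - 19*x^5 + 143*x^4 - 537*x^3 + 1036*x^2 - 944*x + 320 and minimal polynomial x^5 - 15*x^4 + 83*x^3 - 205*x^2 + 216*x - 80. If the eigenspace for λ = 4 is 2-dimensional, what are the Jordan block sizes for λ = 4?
Block sizes for λ = 4: [2, 1]

Step 1 — from the characteristic polynomial, algebraic multiplicity of λ = 4 is 3. From dim ker(M − (4)·I) = 2, there are exactly 2 Jordan blocks for λ = 4.
Step 2 — from the minimal polynomial, the factor (x − 4)^2 tells us the largest block for λ = 4 has size 2.
Step 3 — with total size 3, 2 blocks, and largest block 2, the block sizes (in nonincreasing order) are [2, 1].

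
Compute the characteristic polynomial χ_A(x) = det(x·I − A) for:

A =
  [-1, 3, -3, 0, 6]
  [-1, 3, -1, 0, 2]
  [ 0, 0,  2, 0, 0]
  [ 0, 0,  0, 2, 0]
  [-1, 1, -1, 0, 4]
x^5 - 10*x^4 + 40*x^3 - 80*x^2 + 80*x - 32

Expanding det(x·I − A) (e.g. by cofactor expansion or by noting that A is similar to its Jordan form J, which has the same characteristic polynomial as A) gives
  χ_A(x) = x^5 - 10*x^4 + 40*x^3 - 80*x^2 + 80*x - 32
which factors as (x - 2)^5. The eigenvalues (with algebraic multiplicities) are λ = 2 with multiplicity 5.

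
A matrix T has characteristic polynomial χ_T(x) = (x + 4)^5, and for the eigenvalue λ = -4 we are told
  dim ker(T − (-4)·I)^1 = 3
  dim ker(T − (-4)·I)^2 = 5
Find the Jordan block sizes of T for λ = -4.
Block sizes for λ = -4: [2, 2, 1]

From the dimensions of kernels of powers, the number of Jordan blocks of size at least j is d_j − d_{j−1} where d_j = dim ker(N^j) (with d_0 = 0). Computing the differences gives [3, 2].
The number of blocks of size exactly k is (#blocks of size ≥ k) − (#blocks of size ≥ k + 1), so the partition is: 1 block(s) of size 1, 2 block(s) of size 2.
In nonincreasing order the block sizes are [2, 2, 1].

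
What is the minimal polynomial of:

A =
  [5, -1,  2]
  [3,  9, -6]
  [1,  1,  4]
x^2 - 12*x + 36

The characteristic polynomial is χ_A(x) = (x - 6)^3, so the eigenvalues are known. The minimal polynomial is
  m_A(x) = Π_λ (x − λ)^{k_λ}
where k_λ is the size of the *largest* Jordan block for λ (equivalently, the smallest k with (A − λI)^k v = 0 for every generalised eigenvector v of λ).

  λ = 6: largest Jordan block has size 2, contributing (x − 6)^2

So m_A(x) = (x - 6)^2 = x^2 - 12*x + 36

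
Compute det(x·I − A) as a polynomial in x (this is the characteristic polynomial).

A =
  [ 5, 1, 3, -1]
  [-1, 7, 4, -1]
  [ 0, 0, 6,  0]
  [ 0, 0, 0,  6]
x^4 - 24*x^3 + 216*x^2 - 864*x + 1296

Expanding det(x·I − A) (e.g. by cofactor expansion or by noting that A is similar to its Jordan form J, which has the same characteristic polynomial as A) gives
  χ_A(x) = x^4 - 24*x^3 + 216*x^2 - 864*x + 1296
which factors as (x - 6)^4. The eigenvalues (with algebraic multiplicities) are λ = 6 with multiplicity 4.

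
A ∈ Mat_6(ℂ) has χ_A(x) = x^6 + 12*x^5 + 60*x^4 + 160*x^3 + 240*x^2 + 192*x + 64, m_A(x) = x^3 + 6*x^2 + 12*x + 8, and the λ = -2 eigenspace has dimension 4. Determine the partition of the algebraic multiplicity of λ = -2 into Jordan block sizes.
Block sizes for λ = -2: [3, 1, 1, 1]

Step 1 — from the characteristic polynomial, algebraic multiplicity of λ = -2 is 6. From dim ker(A − (-2)·I) = 4, there are exactly 4 Jordan blocks for λ = -2.
Step 2 — from the minimal polynomial, the factor (x + 2)^3 tells us the largest block for λ = -2 has size 3.
Step 3 — with total size 6, 4 blocks, and largest block 3, the block sizes (in nonincreasing order) are [3, 1, 1, 1].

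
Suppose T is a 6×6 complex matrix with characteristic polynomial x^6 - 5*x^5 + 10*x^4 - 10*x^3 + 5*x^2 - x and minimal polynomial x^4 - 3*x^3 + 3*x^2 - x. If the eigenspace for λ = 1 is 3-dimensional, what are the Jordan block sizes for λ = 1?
Block sizes for λ = 1: [3, 1, 1]

Step 1 — from the characteristic polynomial, algebraic multiplicity of λ = 1 is 5. From dim ker(T − (1)·I) = 3, there are exactly 3 Jordan blocks for λ = 1.
Step 2 — from the minimal polynomial, the factor (x − 1)^3 tells us the largest block for λ = 1 has size 3.
Step 3 — with total size 5, 3 blocks, and largest block 3, the block sizes (in nonincreasing order) are [3, 1, 1].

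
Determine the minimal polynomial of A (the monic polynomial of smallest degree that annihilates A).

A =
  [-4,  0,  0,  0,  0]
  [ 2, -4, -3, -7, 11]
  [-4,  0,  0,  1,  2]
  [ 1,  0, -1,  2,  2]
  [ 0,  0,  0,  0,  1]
x^4 + 6*x^3 + x^2 - 24*x + 16

The characteristic polynomial is χ_A(x) = (x - 1)^3*(x + 4)^2, so the eigenvalues are known. The minimal polynomial is
  m_A(x) = Π_λ (x − λ)^{k_λ}
where k_λ is the size of the *largest* Jordan block for λ (equivalently, the smallest k with (A − λI)^k v = 0 for every generalised eigenvector v of λ).

  λ = -4: largest Jordan block has size 2, contributing (x + 4)^2
  λ = 1: largest Jordan block has size 2, contributing (x − 1)^2

So m_A(x) = (x - 1)^2*(x + 4)^2 = x^4 + 6*x^3 + x^2 - 24*x + 16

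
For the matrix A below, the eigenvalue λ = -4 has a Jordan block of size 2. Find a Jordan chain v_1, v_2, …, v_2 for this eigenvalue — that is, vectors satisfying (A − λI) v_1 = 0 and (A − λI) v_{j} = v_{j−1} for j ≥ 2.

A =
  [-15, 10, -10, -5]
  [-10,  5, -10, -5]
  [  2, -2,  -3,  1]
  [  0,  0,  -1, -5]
A Jordan chain for λ = -4 of length 2:
v_1 = (5, 5, -1, 1)ᵀ
v_2 = (5, 5, -1, 0)ᵀ

Let N = A − (-4)·I. We want v_2 with N^2 v_2 = 0 but N^1 v_2 ≠ 0; then v_{j-1} := N · v_j for j = 2, …, 2.

Pick v_2 = (5, 5, -1, 0)ᵀ.
Then v_1 = N · v_2 = (5, 5, -1, 1)ᵀ.

Sanity check: (A − (-4)·I) v_1 = (0, 0, 0, 0)ᵀ = 0. ✓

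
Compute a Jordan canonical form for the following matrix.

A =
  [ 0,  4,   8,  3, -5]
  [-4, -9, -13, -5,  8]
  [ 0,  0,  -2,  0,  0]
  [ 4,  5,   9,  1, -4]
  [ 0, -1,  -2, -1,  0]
J_3(-2) ⊕ J_2(-2)

The characteristic polynomial is
  det(x·I − A) = x^5 + 10*x^4 + 40*x^3 + 80*x^2 + 80*x + 32 = (x + 2)^5

Eigenvalues and multiplicities (the geometric multiplicity of λ is n − rank(A − λI), which equals the number of Jordan blocks for λ):
  λ = -2: algebraic multiplicity = 5, geometric multiplicity = 2

Determining the block sizes for each eigenvalue:
  λ = -2: with am = 5 and gm = 2, the partition is not yet determined (e.g. several partitions of 5 into 2 parts exist). Let N = A − (-2)·I. Computing rank(N^1) = 3, rank(N^2) = 1, rank(N^3) = 0; the number of blocks of size ≥ j is rank(N^{j−1}) − rank(N^j), giving [2, 2, 1]. So we have 1 block(s) of size 3, 1 block(s) of size 2 → block sizes [3, 2]

Assembling the blocks gives a Jordan form
J =
  [-2,  1,  0,  0,  0]
  [ 0, -2,  1,  0,  0]
  [ 0,  0, -2,  0,  0]
  [ 0,  0,  0, -2,  1]
  [ 0,  0,  0,  0, -2]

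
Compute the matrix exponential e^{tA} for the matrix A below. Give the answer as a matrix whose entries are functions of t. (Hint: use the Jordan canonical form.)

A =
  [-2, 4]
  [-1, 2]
e^{tA} =
  [1 - 2*t, 4*t]
  [-t, 2*t + 1]

Strategy: write A = P · J · P⁻¹ where J is a Jordan canonical form, so e^{tA} = P · e^{tJ} · P⁻¹, and e^{tJ} can be computed block-by-block.

A has Jordan form
J =
  [0, 1]
  [0, 0]
(up to reordering of blocks).

Per-block formulas:
  For a 2×2 Jordan block J_2(0): exp(t · J_2(0)) = e^(0t)·(I + t·N), where N is the 2×2 nilpotent shift.

After assembling e^{tJ} and conjugating by P, we get:

e^{tA} =
  [1 - 2*t, 4*t]
  [-t, 2*t + 1]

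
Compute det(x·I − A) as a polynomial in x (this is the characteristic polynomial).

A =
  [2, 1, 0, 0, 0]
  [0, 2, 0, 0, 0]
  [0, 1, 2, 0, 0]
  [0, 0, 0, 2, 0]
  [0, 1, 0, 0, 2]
x^5 - 10*x^4 + 40*x^3 - 80*x^2 + 80*x - 32

Expanding det(x·I − A) (e.g. by cofactor expansion or by noting that A is similar to its Jordan form J, which has the same characteristic polynomial as A) gives
  χ_A(x) = x^5 - 10*x^4 + 40*x^3 - 80*x^2 + 80*x - 32
which factors as (x - 2)^5. The eigenvalues (with algebraic multiplicities) are λ = 2 with multiplicity 5.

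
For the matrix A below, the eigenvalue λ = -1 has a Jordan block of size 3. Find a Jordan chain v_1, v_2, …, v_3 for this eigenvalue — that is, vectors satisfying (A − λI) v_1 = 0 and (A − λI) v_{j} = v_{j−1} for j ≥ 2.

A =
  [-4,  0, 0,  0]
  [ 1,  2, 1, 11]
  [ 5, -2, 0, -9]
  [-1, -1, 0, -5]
A Jordan chain for λ = -1 of length 3:
v_1 = (0, -4, 1, 1)ᵀ
v_2 = (0, 3, -2, -1)ᵀ
v_3 = (0, 1, 0, 0)ᵀ

Let N = A − (-1)·I. We want v_3 with N^3 v_3 = 0 but N^2 v_3 ≠ 0; then v_{j-1} := N · v_j for j = 3, …, 2.

Pick v_3 = (0, 1, 0, 0)ᵀ.
Then v_2 = N · v_3 = (0, 3, -2, -1)ᵀ.
Then v_1 = N · v_2 = (0, -4, 1, 1)ᵀ.

Sanity check: (A − (-1)·I) v_1 = (0, 0, 0, 0)ᵀ = 0. ✓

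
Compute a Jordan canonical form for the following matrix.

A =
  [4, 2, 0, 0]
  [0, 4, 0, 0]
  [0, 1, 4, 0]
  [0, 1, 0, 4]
J_2(4) ⊕ J_1(4) ⊕ J_1(4)

The characteristic polynomial is
  det(x·I − A) = x^4 - 16*x^3 + 96*x^2 - 256*x + 256 = (x - 4)^4

Eigenvalues and multiplicities (the geometric multiplicity of λ is n − rank(A − λI), which equals the number of Jordan blocks for λ):
  λ = 4: algebraic multiplicity = 4, geometric multiplicity = 3

Determining the block sizes for each eigenvalue:
  λ = 4: 3 blocks summing to 4 forces exactly one block of size 2 and the rest size 1 → block sizes [2, 1, 1]

Assembling the blocks gives a Jordan form
J =
  [4, 1, 0, 0]
  [0, 4, 0, 0]
  [0, 0, 4, 0]
  [0, 0, 0, 4]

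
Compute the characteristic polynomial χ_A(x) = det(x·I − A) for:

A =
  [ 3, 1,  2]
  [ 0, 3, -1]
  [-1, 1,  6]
x^3 - 12*x^2 + 48*x - 64

Expanding det(x·I − A) (e.g. by cofactor expansion or by noting that A is similar to its Jordan form J, which has the same characteristic polynomial as A) gives
  χ_A(x) = x^3 - 12*x^2 + 48*x - 64
which factors as (x - 4)^3. The eigenvalues (with algebraic multiplicities) are λ = 4 with multiplicity 3.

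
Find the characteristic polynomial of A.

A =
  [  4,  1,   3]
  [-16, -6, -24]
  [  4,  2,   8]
x^3 - 6*x^2 + 12*x - 8

Expanding det(x·I − A) (e.g. by cofactor expansion or by noting that A is similar to its Jordan form J, which has the same characteristic polynomial as A) gives
  χ_A(x) = x^3 - 6*x^2 + 12*x - 8
which factors as (x - 2)^3. The eigenvalues (with algebraic multiplicities) are λ = 2 with multiplicity 3.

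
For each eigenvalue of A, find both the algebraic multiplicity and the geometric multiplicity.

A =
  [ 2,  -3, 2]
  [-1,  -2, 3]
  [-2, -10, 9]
λ = 3: alg = 3, geom = 1

Step 1 — factor the characteristic polynomial to read off the algebraic multiplicities:
  χ_A(x) = (x - 3)^3

Step 2 — compute geometric multiplicities via the rank-nullity identity g(λ) = n − rank(A − λI):
  rank(A − (3)·I) = 2, so dim ker(A − (3)·I) = n − 2 = 1

Summary:
  λ = 3: algebraic multiplicity = 3, geometric multiplicity = 1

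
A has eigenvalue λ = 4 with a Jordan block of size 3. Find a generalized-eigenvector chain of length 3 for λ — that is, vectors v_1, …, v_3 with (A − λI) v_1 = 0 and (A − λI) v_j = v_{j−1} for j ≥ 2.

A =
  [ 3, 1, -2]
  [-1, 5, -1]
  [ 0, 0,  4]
A Jordan chain for λ = 4 of length 3:
v_1 = (1, 1, 0)ᵀ
v_2 = (-2, -1, 0)ᵀ
v_3 = (0, 0, 1)ᵀ

Let N = A − (4)·I. We want v_3 with N^3 v_3 = 0 but N^2 v_3 ≠ 0; then v_{j-1} := N · v_j for j = 3, …, 2.

Pick v_3 = (0, 0, 1)ᵀ.
Then v_2 = N · v_3 = (-2, -1, 0)ᵀ.
Then v_1 = N · v_2 = (1, 1, 0)ᵀ.

Sanity check: (A − (4)·I) v_1 = (0, 0, 0)ᵀ = 0. ✓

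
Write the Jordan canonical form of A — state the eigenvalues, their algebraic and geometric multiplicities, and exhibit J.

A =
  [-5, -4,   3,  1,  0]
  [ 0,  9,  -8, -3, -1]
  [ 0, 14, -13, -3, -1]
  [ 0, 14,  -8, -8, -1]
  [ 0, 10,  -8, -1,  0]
J_2(-5) ⊕ J_1(-5) ⊕ J_2(-1)

The characteristic polynomial is
  det(x·I − A) = x^5 + 17*x^4 + 106*x^3 + 290*x^2 + 325*x + 125 = (x + 1)^2*(x + 5)^3

Eigenvalues and multiplicities (the geometric multiplicity of λ is n − rank(A − λI), which equals the number of Jordan blocks for λ):
  λ = -5: algebraic multiplicity = 3, geometric multiplicity = 2
  λ = -1: algebraic multiplicity = 2, geometric multiplicity = 1

Determining the block sizes for each eigenvalue:
  λ = -5: 2 blocks summing to 3 forces exactly one block of size 2 and the rest size 1 → block sizes [2, 1]
  λ = -1: one block (gm = 1), so the single block has size am = 2 → block sizes [2]

Assembling the blocks gives a Jordan form
J =
  [-5,  1,  0,  0,  0]
  [ 0, -5,  0,  0,  0]
  [ 0,  0, -5,  0,  0]
  [ 0,  0,  0, -1,  1]
  [ 0,  0,  0,  0, -1]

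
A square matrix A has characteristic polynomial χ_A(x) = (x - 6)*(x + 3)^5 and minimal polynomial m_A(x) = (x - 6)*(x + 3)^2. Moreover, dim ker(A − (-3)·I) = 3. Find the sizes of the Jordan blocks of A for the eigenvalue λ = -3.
Block sizes for λ = -3: [2, 2, 1]

Step 1 — from the characteristic polynomial, algebraic multiplicity of λ = -3 is 5. From dim ker(A − (-3)·I) = 3, there are exactly 3 Jordan blocks for λ = -3.
Step 2 — from the minimal polynomial, the factor (x + 3)^2 tells us the largest block for λ = -3 has size 2.
Step 3 — with total size 5, 3 blocks, and largest block 2, the block sizes (in nonincreasing order) are [2, 2, 1].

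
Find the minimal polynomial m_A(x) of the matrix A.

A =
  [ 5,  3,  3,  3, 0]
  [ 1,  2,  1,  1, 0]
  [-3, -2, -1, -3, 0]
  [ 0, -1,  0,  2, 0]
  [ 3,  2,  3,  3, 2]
x^3 - 6*x^2 + 12*x - 8

The characteristic polynomial is χ_A(x) = (x - 2)^5, so the eigenvalues are known. The minimal polynomial is
  m_A(x) = Π_λ (x − λ)^{k_λ}
where k_λ is the size of the *largest* Jordan block for λ (equivalently, the smallest k with (A − λI)^k v = 0 for every generalised eigenvector v of λ).

  λ = 2: largest Jordan block has size 3, contributing (x − 2)^3

So m_A(x) = (x - 2)^3 = x^3 - 6*x^2 + 12*x - 8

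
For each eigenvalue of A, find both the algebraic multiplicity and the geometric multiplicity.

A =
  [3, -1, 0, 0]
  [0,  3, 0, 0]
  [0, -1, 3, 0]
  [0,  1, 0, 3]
λ = 3: alg = 4, geom = 3

Step 1 — factor the characteristic polynomial to read off the algebraic multiplicities:
  χ_A(x) = (x - 3)^4

Step 2 — compute geometric multiplicities via the rank-nullity identity g(λ) = n − rank(A − λI):
  rank(A − (3)·I) = 1, so dim ker(A − (3)·I) = n − 1 = 3

Summary:
  λ = 3: algebraic multiplicity = 4, geometric multiplicity = 3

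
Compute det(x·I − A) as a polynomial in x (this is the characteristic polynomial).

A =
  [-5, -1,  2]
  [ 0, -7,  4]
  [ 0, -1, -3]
x^3 + 15*x^2 + 75*x + 125

Expanding det(x·I − A) (e.g. by cofactor expansion or by noting that A is similar to its Jordan form J, which has the same characteristic polynomial as A) gives
  χ_A(x) = x^3 + 15*x^2 + 75*x + 125
which factors as (x + 5)^3. The eigenvalues (with algebraic multiplicities) are λ = -5 with multiplicity 3.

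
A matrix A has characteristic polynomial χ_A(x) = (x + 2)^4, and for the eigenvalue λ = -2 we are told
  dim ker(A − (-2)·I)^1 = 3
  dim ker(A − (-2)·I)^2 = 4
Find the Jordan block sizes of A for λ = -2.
Block sizes for λ = -2: [2, 1, 1]

From the dimensions of kernels of powers, the number of Jordan blocks of size at least j is d_j − d_{j−1} where d_j = dim ker(N^j) (with d_0 = 0). Computing the differences gives [3, 1].
The number of blocks of size exactly k is (#blocks of size ≥ k) − (#blocks of size ≥ k + 1), so the partition is: 2 block(s) of size 1, 1 block(s) of size 2.
In nonincreasing order the block sizes are [2, 1, 1].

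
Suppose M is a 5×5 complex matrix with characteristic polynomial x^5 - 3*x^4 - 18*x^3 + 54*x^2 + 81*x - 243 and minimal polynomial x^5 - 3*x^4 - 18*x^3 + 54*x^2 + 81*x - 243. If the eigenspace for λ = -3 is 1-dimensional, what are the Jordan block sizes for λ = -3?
Block sizes for λ = -3: [2]

Step 1 — from the characteristic polynomial, algebraic multiplicity of λ = -3 is 2. From dim ker(M − (-3)·I) = 1, there are exactly 1 Jordan blocks for λ = -3.
Step 2 — from the minimal polynomial, the factor (x + 3)^2 tells us the largest block for λ = -3 has size 2.
Step 3 — with total size 2, 1 blocks, and largest block 2, the block sizes (in nonincreasing order) are [2].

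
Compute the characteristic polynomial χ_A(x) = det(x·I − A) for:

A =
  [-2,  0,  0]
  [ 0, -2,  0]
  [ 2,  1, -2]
x^3 + 6*x^2 + 12*x + 8

Expanding det(x·I − A) (e.g. by cofactor expansion or by noting that A is similar to its Jordan form J, which has the same characteristic polynomial as A) gives
  χ_A(x) = x^3 + 6*x^2 + 12*x + 8
which factors as (x + 2)^3. The eigenvalues (with algebraic multiplicities) are λ = -2 with multiplicity 3.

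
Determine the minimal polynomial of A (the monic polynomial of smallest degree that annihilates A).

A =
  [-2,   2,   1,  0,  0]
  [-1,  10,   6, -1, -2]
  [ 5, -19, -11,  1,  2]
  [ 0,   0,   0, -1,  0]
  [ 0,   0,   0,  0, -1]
x^3 + 3*x^2 + 3*x + 1

The characteristic polynomial is χ_A(x) = (x + 1)^5, so the eigenvalues are known. The minimal polynomial is
  m_A(x) = Π_λ (x − λ)^{k_λ}
where k_λ is the size of the *largest* Jordan block for λ (equivalently, the smallest k with (A − λI)^k v = 0 for every generalised eigenvector v of λ).

  λ = -1: largest Jordan block has size 3, contributing (x + 1)^3

So m_A(x) = (x + 1)^3 = x^3 + 3*x^2 + 3*x + 1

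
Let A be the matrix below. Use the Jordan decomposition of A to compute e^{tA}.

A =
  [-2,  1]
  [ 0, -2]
e^{tA} =
  [exp(-2*t), t*exp(-2*t)]
  [0, exp(-2*t)]

Strategy: write A = P · J · P⁻¹ where J is a Jordan canonical form, so e^{tA} = P · e^{tJ} · P⁻¹, and e^{tJ} can be computed block-by-block.

A has Jordan form
J =
  [-2,  1]
  [ 0, -2]
(up to reordering of blocks).

Per-block formulas:
  For a 2×2 Jordan block J_2(-2): exp(t · J_2(-2)) = e^(-2t)·(I + t·N), where N is the 2×2 nilpotent shift.

After assembling e^{tJ} and conjugating by P, we get:

e^{tA} =
  [exp(-2*t), t*exp(-2*t)]
  [0, exp(-2*t)]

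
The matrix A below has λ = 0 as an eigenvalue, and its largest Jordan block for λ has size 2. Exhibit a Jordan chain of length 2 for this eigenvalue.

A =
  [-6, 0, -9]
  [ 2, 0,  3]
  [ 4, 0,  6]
A Jordan chain for λ = 0 of length 2:
v_1 = (-6, 2, 4)ᵀ
v_2 = (1, 0, 0)ᵀ

Let N = A − (0)·I. We want v_2 with N^2 v_2 = 0 but N^1 v_2 ≠ 0; then v_{j-1} := N · v_j for j = 2, …, 2.

Pick v_2 = (1, 0, 0)ᵀ.
Then v_1 = N · v_2 = (-6, 2, 4)ᵀ.

Sanity check: (A − (0)·I) v_1 = (0, 0, 0)ᵀ = 0. ✓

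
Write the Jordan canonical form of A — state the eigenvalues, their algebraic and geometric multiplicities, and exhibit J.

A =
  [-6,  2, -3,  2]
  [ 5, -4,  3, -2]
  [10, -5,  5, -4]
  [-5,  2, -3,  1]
J_3(-1) ⊕ J_1(-1)

The characteristic polynomial is
  det(x·I − A) = x^4 + 4*x^3 + 6*x^2 + 4*x + 1 = (x + 1)^4

Eigenvalues and multiplicities (the geometric multiplicity of λ is n − rank(A − λI), which equals the number of Jordan blocks for λ):
  λ = -1: algebraic multiplicity = 4, geometric multiplicity = 2

Determining the block sizes for each eigenvalue:
  λ = -1: with am = 4 and gm = 2, the partition is not yet determined (e.g. several partitions of 4 into 2 parts exist). Let N = A − (-1)·I. Computing rank(N^1) = 2, rank(N^2) = 1, rank(N^3) = 0; the number of blocks of size ≥ j is rank(N^{j−1}) − rank(N^j), giving [2, 1, 1]. So we have 1 block(s) of size 3, 1 block(s) of size 1 → block sizes [3, 1]

Assembling the blocks gives a Jordan form
J =
  [-1,  1,  0,  0]
  [ 0, -1,  1,  0]
  [ 0,  0, -1,  0]
  [ 0,  0,  0, -1]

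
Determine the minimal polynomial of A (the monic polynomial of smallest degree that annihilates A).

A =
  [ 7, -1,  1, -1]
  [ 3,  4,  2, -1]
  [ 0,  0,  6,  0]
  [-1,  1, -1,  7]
x^3 - 18*x^2 + 108*x - 216

The characteristic polynomial is χ_A(x) = (x - 6)^4, so the eigenvalues are known. The minimal polynomial is
  m_A(x) = Π_λ (x − λ)^{k_λ}
where k_λ is the size of the *largest* Jordan block for λ (equivalently, the smallest k with (A − λI)^k v = 0 for every generalised eigenvector v of λ).

  λ = 6: largest Jordan block has size 3, contributing (x − 6)^3

So m_A(x) = (x - 6)^3 = x^3 - 18*x^2 + 108*x - 216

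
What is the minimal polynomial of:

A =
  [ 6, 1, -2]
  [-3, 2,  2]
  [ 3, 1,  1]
x^2 - 6*x + 9

The characteristic polynomial is χ_A(x) = (x - 3)^3, so the eigenvalues are known. The minimal polynomial is
  m_A(x) = Π_λ (x − λ)^{k_λ}
where k_λ is the size of the *largest* Jordan block for λ (equivalently, the smallest k with (A − λI)^k v = 0 for every generalised eigenvector v of λ).

  λ = 3: largest Jordan block has size 2, contributing (x − 3)^2

So m_A(x) = (x - 3)^2 = x^2 - 6*x + 9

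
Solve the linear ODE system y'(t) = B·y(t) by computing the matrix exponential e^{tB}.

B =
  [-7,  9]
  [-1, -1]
e^{tB} =
  [-3*t*exp(-4*t) + exp(-4*t), 9*t*exp(-4*t)]
  [-t*exp(-4*t), 3*t*exp(-4*t) + exp(-4*t)]

Strategy: write B = P · J · P⁻¹ where J is a Jordan canonical form, so e^{tB} = P · e^{tJ} · P⁻¹, and e^{tJ} can be computed block-by-block.

B has Jordan form
J =
  [-4,  1]
  [ 0, -4]
(up to reordering of blocks).

Per-block formulas:
  For a 2×2 Jordan block J_2(-4): exp(t · J_2(-4)) = e^(-4t)·(I + t·N), where N is the 2×2 nilpotent shift.

After assembling e^{tJ} and conjugating by P, we get:

e^{tB} =
  [-3*t*exp(-4*t) + exp(-4*t), 9*t*exp(-4*t)]
  [-t*exp(-4*t), 3*t*exp(-4*t) + exp(-4*t)]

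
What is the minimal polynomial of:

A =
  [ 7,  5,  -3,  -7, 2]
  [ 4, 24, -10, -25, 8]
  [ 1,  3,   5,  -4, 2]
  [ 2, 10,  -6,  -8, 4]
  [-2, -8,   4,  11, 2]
x^2 - 12*x + 36

The characteristic polynomial is χ_A(x) = (x - 6)^5, so the eigenvalues are known. The minimal polynomial is
  m_A(x) = Π_λ (x − λ)^{k_λ}
where k_λ is the size of the *largest* Jordan block for λ (equivalently, the smallest k with (A − λI)^k v = 0 for every generalised eigenvector v of λ).

  λ = 6: largest Jordan block has size 2, contributing (x − 6)^2

So m_A(x) = (x - 6)^2 = x^2 - 12*x + 36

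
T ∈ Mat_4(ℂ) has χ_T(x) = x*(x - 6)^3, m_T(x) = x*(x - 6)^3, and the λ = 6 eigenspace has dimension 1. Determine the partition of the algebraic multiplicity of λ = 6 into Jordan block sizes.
Block sizes for λ = 6: [3]

Step 1 — from the characteristic polynomial, algebraic multiplicity of λ = 6 is 3. From dim ker(T − (6)·I) = 1, there are exactly 1 Jordan blocks for λ = 6.
Step 2 — from the minimal polynomial, the factor (x − 6)^3 tells us the largest block for λ = 6 has size 3.
Step 3 — with total size 3, 1 blocks, and largest block 3, the block sizes (in nonincreasing order) are [3].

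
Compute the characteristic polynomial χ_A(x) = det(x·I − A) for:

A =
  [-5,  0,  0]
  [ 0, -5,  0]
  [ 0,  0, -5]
x^3 + 15*x^2 + 75*x + 125

Expanding det(x·I − A) (e.g. by cofactor expansion or by noting that A is similar to its Jordan form J, which has the same characteristic polynomial as A) gives
  χ_A(x) = x^3 + 15*x^2 + 75*x + 125
which factors as (x + 5)^3. The eigenvalues (with algebraic multiplicities) are λ = -5 with multiplicity 3.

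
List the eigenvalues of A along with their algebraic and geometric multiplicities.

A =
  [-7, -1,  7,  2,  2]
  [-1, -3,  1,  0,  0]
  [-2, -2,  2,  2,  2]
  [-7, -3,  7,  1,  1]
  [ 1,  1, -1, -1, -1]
λ = -4: alg = 2, geom = 1; λ = 0: alg = 3, geom = 2

Step 1 — factor the characteristic polynomial to read off the algebraic multiplicities:
  χ_A(x) = x^3*(x + 4)^2

Step 2 — compute geometric multiplicities via the rank-nullity identity g(λ) = n − rank(A − λI):
  rank(A − (-4)·I) = 4, so dim ker(A − (-4)·I) = n − 4 = 1
  rank(A − (0)·I) = 3, so dim ker(A − (0)·I) = n − 3 = 2

Summary:
  λ = -4: algebraic multiplicity = 2, geometric multiplicity = 1
  λ = 0: algebraic multiplicity = 3, geometric multiplicity = 2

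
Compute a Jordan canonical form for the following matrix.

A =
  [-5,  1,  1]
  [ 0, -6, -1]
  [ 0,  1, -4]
J_2(-5) ⊕ J_1(-5)

The characteristic polynomial is
  det(x·I − A) = x^3 + 15*x^2 + 75*x + 125 = (x + 5)^3

Eigenvalues and multiplicities (the geometric multiplicity of λ is n − rank(A − λI), which equals the number of Jordan blocks for λ):
  λ = -5: algebraic multiplicity = 3, geometric multiplicity = 2

Determining the block sizes for each eigenvalue:
  λ = -5: 2 blocks summing to 3 forces exactly one block of size 2 and the rest size 1 → block sizes [2, 1]

Assembling the blocks gives a Jordan form
J =
  [-5,  1,  0]
  [ 0, -5,  0]
  [ 0,  0, -5]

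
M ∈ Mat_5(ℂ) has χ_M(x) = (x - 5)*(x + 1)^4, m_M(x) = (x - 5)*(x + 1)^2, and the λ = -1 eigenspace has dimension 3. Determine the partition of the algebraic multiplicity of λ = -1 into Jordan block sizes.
Block sizes for λ = -1: [2, 1, 1]

Step 1 — from the characteristic polynomial, algebraic multiplicity of λ = -1 is 4. From dim ker(M − (-1)·I) = 3, there are exactly 3 Jordan blocks for λ = -1.
Step 2 — from the minimal polynomial, the factor (x + 1)^2 tells us the largest block for λ = -1 has size 2.
Step 3 — with total size 4, 3 blocks, and largest block 2, the block sizes (in nonincreasing order) are [2, 1, 1].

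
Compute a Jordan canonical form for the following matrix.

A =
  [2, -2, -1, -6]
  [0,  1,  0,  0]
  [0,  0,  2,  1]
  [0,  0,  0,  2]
J_1(1) ⊕ J_3(2)

The characteristic polynomial is
  det(x·I − A) = x^4 - 7*x^3 + 18*x^2 - 20*x + 8 = (x - 2)^3*(x - 1)

Eigenvalues and multiplicities (the geometric multiplicity of λ is n − rank(A − λI), which equals the number of Jordan blocks for λ):
  λ = 1: algebraic multiplicity = 1, geometric multiplicity = 1
  λ = 2: algebraic multiplicity = 3, geometric multiplicity = 1

Determining the block sizes for each eigenvalue:
  λ = 1: one block (gm = 1), so the single block has size am = 1 → block sizes [1]
  λ = 2: one block (gm = 1), so the single block has size am = 3 → block sizes [3]

Assembling the blocks gives a Jordan form
J =
  [1, 0, 0, 0]
  [0, 2, 1, 0]
  [0, 0, 2, 1]
  [0, 0, 0, 2]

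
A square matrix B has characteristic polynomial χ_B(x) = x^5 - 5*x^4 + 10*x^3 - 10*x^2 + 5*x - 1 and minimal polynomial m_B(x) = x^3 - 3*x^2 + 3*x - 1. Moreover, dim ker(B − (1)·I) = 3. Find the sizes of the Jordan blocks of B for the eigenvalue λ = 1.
Block sizes for λ = 1: [3, 1, 1]

Step 1 — from the characteristic polynomial, algebraic multiplicity of λ = 1 is 5. From dim ker(B − (1)·I) = 3, there are exactly 3 Jordan blocks for λ = 1.
Step 2 — from the minimal polynomial, the factor (x − 1)^3 tells us the largest block for λ = 1 has size 3.
Step 3 — with total size 5, 3 blocks, and largest block 3, the block sizes (in nonincreasing order) are [3, 1, 1].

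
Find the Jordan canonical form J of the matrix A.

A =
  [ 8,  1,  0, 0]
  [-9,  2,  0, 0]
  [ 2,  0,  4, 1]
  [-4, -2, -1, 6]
J_2(5) ⊕ J_2(5)

The characteristic polynomial is
  det(x·I − A) = x^4 - 20*x^3 + 150*x^2 - 500*x + 625 = (x - 5)^4

Eigenvalues and multiplicities (the geometric multiplicity of λ is n − rank(A − λI), which equals the number of Jordan blocks for λ):
  λ = 5: algebraic multiplicity = 4, geometric multiplicity = 2

Determining the block sizes for each eigenvalue:
  λ = 5: with am = 4 and gm = 2, the partition is not yet determined (e.g. several partitions of 4 into 2 parts exist). Let N = A − (5)·I. Computing rank(N^1) = 2, rank(N^2) = 0; the number of blocks of size ≥ j is rank(N^{j−1}) − rank(N^j), giving [2, 2]. So we have 2 block(s) of size 2 → block sizes [2, 2]

Assembling the blocks gives a Jordan form
J =
  [5, 1, 0, 0]
  [0, 5, 0, 0]
  [0, 0, 5, 1]
  [0, 0, 0, 5]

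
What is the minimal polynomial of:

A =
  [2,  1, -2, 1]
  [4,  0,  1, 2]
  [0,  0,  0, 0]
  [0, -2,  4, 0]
x^4 - 2*x^3

The characteristic polynomial is χ_A(x) = x^3*(x - 2), so the eigenvalues are known. The minimal polynomial is
  m_A(x) = Π_λ (x − λ)^{k_λ}
where k_λ is the size of the *largest* Jordan block for λ (equivalently, the smallest k with (A − λI)^k v = 0 for every generalised eigenvector v of λ).

  λ = 0: largest Jordan block has size 3, contributing (x − 0)^3
  λ = 2: largest Jordan block has size 1, contributing (x − 2)

So m_A(x) = x^3*(x - 2) = x^4 - 2*x^3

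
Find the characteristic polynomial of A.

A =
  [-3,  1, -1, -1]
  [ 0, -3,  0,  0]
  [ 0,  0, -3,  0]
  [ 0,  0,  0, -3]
x^4 + 12*x^3 + 54*x^2 + 108*x + 81

Expanding det(x·I − A) (e.g. by cofactor expansion or by noting that A is similar to its Jordan form J, which has the same characteristic polynomial as A) gives
  χ_A(x) = x^4 + 12*x^3 + 54*x^2 + 108*x + 81
which factors as (x + 3)^4. The eigenvalues (with algebraic multiplicities) are λ = -3 with multiplicity 4.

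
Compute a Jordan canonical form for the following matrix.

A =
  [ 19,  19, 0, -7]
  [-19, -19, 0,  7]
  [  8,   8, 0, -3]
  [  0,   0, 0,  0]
J_2(0) ⊕ J_2(0)

The characteristic polynomial is
  det(x·I − A) = x^4

Eigenvalues and multiplicities (the geometric multiplicity of λ is n − rank(A − λI), which equals the number of Jordan blocks for λ):
  λ = 0: algebraic multiplicity = 4, geometric multiplicity = 2

Determining the block sizes for each eigenvalue:
  λ = 0: with am = 4 and gm = 2, the partition is not yet determined (e.g. several partitions of 4 into 2 parts exist). Let N = A − (0)·I. Computing rank(N^1) = 2, rank(N^2) = 0; the number of blocks of size ≥ j is rank(N^{j−1}) − rank(N^j), giving [2, 2]. So we have 2 block(s) of size 2 → block sizes [2, 2]

Assembling the blocks gives a Jordan form
J =
  [0, 1, 0, 0]
  [0, 0, 0, 0]
  [0, 0, 0, 1]
  [0, 0, 0, 0]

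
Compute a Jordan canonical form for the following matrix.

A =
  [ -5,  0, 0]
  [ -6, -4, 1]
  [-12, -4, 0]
J_1(-5) ⊕ J_2(-2)

The characteristic polynomial is
  det(x·I − A) = x^3 + 9*x^2 + 24*x + 20 = (x + 2)^2*(x + 5)

Eigenvalues and multiplicities (the geometric multiplicity of λ is n − rank(A − λI), which equals the number of Jordan blocks for λ):
  λ = -5: algebraic multiplicity = 1, geometric multiplicity = 1
  λ = -2: algebraic multiplicity = 2, geometric multiplicity = 1

Determining the block sizes for each eigenvalue:
  λ = -5: one block (gm = 1), so the single block has size am = 1 → block sizes [1]
  λ = -2: one block (gm = 1), so the single block has size am = 2 → block sizes [2]

Assembling the blocks gives a Jordan form
J =
  [-5,  0,  0]
  [ 0, -2,  1]
  [ 0,  0, -2]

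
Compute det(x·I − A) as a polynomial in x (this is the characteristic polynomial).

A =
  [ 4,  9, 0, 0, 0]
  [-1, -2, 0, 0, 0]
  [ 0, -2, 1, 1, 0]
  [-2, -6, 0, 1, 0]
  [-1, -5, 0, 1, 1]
x^5 - 5*x^4 + 10*x^3 - 10*x^2 + 5*x - 1

Expanding det(x·I − A) (e.g. by cofactor expansion or by noting that A is similar to its Jordan form J, which has the same characteristic polynomial as A) gives
  χ_A(x) = x^5 - 5*x^4 + 10*x^3 - 10*x^2 + 5*x - 1
which factors as (x - 1)^5. The eigenvalues (with algebraic multiplicities) are λ = 1 with multiplicity 5.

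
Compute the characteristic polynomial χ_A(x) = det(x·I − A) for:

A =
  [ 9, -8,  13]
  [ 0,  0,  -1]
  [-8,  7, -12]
x^3 + 3*x^2 + 3*x + 1

Expanding det(x·I − A) (e.g. by cofactor expansion or by noting that A is similar to its Jordan form J, which has the same characteristic polynomial as A) gives
  χ_A(x) = x^3 + 3*x^2 + 3*x + 1
which factors as (x + 1)^3. The eigenvalues (with algebraic multiplicities) are λ = -1 with multiplicity 3.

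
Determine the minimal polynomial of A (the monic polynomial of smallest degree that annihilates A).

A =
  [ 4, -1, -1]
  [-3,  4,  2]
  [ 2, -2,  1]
x^3 - 9*x^2 + 27*x - 27

The characteristic polynomial is χ_A(x) = (x - 3)^3, so the eigenvalues are known. The minimal polynomial is
  m_A(x) = Π_λ (x − λ)^{k_λ}
where k_λ is the size of the *largest* Jordan block for λ (equivalently, the smallest k with (A − λI)^k v = 0 for every generalised eigenvector v of λ).

  λ = 3: largest Jordan block has size 3, contributing (x − 3)^3

So m_A(x) = (x - 3)^3 = x^3 - 9*x^2 + 27*x - 27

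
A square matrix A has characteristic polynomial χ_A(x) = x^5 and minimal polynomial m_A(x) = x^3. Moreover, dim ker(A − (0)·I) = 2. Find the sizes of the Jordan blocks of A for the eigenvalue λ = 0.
Block sizes for λ = 0: [3, 2]

Step 1 — from the characteristic polynomial, algebraic multiplicity of λ = 0 is 5. From dim ker(A − (0)·I) = 2, there are exactly 2 Jordan blocks for λ = 0.
Step 2 — from the minimal polynomial, the factor (x − 0)^3 tells us the largest block for λ = 0 has size 3.
Step 3 — with total size 5, 2 blocks, and largest block 3, the block sizes (in nonincreasing order) are [3, 2].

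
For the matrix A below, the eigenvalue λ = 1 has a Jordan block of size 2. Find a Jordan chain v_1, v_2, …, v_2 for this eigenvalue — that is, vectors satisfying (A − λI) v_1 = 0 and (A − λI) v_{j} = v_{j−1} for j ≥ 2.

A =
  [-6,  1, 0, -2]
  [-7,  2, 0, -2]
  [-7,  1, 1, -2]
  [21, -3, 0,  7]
A Jordan chain for λ = 1 of length 2:
v_1 = (-7, -7, -7, 21)ᵀ
v_2 = (1, 0, 0, 0)ᵀ

Let N = A − (1)·I. We want v_2 with N^2 v_2 = 0 but N^1 v_2 ≠ 0; then v_{j-1} := N · v_j for j = 2, …, 2.

Pick v_2 = (1, 0, 0, 0)ᵀ.
Then v_1 = N · v_2 = (-7, -7, -7, 21)ᵀ.

Sanity check: (A − (1)·I) v_1 = (0, 0, 0, 0)ᵀ = 0. ✓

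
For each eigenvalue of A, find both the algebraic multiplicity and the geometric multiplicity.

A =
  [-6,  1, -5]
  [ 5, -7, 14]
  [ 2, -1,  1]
λ = -4: alg = 3, geom = 1

Step 1 — factor the characteristic polynomial to read off the algebraic multiplicities:
  χ_A(x) = (x + 4)^3

Step 2 — compute geometric multiplicities via the rank-nullity identity g(λ) = n − rank(A − λI):
  rank(A − (-4)·I) = 2, so dim ker(A − (-4)·I) = n − 2 = 1

Summary:
  λ = -4: algebraic multiplicity = 3, geometric multiplicity = 1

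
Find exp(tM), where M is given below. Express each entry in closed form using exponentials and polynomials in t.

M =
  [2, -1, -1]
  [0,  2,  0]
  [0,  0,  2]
e^{tM} =
  [exp(2*t), -t*exp(2*t), -t*exp(2*t)]
  [0, exp(2*t), 0]
  [0, 0, exp(2*t)]

Strategy: write M = P · J · P⁻¹ where J is a Jordan canonical form, so e^{tM} = P · e^{tJ} · P⁻¹, and e^{tJ} can be computed block-by-block.

M has Jordan form
J =
  [2, 1, 0]
  [0, 2, 0]
  [0, 0, 2]
(up to reordering of blocks).

Per-block formulas:
  For a 2×2 Jordan block J_2(2): exp(t · J_2(2)) = e^(2t)·(I + t·N), where N is the 2×2 nilpotent shift.
  For a 1×1 block at λ = 2: exp(t · [2]) = [e^(2t)].

After assembling e^{tJ} and conjugating by P, we get:

e^{tM} =
  [exp(2*t), -t*exp(2*t), -t*exp(2*t)]
  [0, exp(2*t), 0]
  [0, 0, exp(2*t)]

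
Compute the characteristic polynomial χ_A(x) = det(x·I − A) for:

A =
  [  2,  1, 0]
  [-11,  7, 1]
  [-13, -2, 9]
x^3 - 18*x^2 + 108*x - 216

Expanding det(x·I − A) (e.g. by cofactor expansion or by noting that A is similar to its Jordan form J, which has the same characteristic polynomial as A) gives
  χ_A(x) = x^3 - 18*x^2 + 108*x - 216
which factors as (x - 6)^3. The eigenvalues (with algebraic multiplicities) are λ = 6 with multiplicity 3.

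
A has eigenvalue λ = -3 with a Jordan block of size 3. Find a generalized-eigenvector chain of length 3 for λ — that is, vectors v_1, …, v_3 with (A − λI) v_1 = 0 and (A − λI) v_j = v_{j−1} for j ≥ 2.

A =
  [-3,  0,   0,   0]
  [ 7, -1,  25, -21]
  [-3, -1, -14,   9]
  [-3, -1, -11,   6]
A Jordan chain for λ = -3 of length 3:
v_1 = (0, 2, -1, -1)ᵀ
v_2 = (0, 7, -3, -3)ᵀ
v_3 = (1, 0, 0, 0)ᵀ

Let N = A − (-3)·I. We want v_3 with N^3 v_3 = 0 but N^2 v_3 ≠ 0; then v_{j-1} := N · v_j for j = 3, …, 2.

Pick v_3 = (1, 0, 0, 0)ᵀ.
Then v_2 = N · v_3 = (0, 7, -3, -3)ᵀ.
Then v_1 = N · v_2 = (0, 2, -1, -1)ᵀ.

Sanity check: (A − (-3)·I) v_1 = (0, 0, 0, 0)ᵀ = 0. ✓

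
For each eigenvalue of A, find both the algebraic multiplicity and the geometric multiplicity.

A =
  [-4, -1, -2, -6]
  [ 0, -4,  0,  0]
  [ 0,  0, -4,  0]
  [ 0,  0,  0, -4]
λ = -4: alg = 4, geom = 3

Step 1 — factor the characteristic polynomial to read off the algebraic multiplicities:
  χ_A(x) = (x + 4)^4

Step 2 — compute geometric multiplicities via the rank-nullity identity g(λ) = n − rank(A − λI):
  rank(A − (-4)·I) = 1, so dim ker(A − (-4)·I) = n − 1 = 3

Summary:
  λ = -4: algebraic multiplicity = 4, geometric multiplicity = 3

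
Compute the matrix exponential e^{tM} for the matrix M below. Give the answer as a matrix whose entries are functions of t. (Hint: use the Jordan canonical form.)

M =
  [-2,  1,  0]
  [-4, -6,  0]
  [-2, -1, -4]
e^{tM} =
  [2*t*exp(-4*t) + exp(-4*t), t*exp(-4*t), 0]
  [-4*t*exp(-4*t), -2*t*exp(-4*t) + exp(-4*t), 0]
  [-2*t*exp(-4*t), -t*exp(-4*t), exp(-4*t)]

Strategy: write M = P · J · P⁻¹ where J is a Jordan canonical form, so e^{tM} = P · e^{tJ} · P⁻¹, and e^{tJ} can be computed block-by-block.

M has Jordan form
J =
  [-4,  1,  0]
  [ 0, -4,  0]
  [ 0,  0, -4]
(up to reordering of blocks).

Per-block formulas:
  For a 1×1 block at λ = -4: exp(t · [-4]) = [e^(-4t)].
  For a 2×2 Jordan block J_2(-4): exp(t · J_2(-4)) = e^(-4t)·(I + t·N), where N is the 2×2 nilpotent shift.

After assembling e^{tJ} and conjugating by P, we get:

e^{tM} =
  [2*t*exp(-4*t) + exp(-4*t), t*exp(-4*t), 0]
  [-4*t*exp(-4*t), -2*t*exp(-4*t) + exp(-4*t), 0]
  [-2*t*exp(-4*t), -t*exp(-4*t), exp(-4*t)]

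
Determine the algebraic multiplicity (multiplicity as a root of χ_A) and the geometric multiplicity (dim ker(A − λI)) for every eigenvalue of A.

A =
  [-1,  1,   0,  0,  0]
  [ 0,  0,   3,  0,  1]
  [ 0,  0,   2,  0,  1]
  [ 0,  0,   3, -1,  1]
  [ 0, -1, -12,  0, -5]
λ = -1: alg = 5, geom = 3

Step 1 — factor the characteristic polynomial to read off the algebraic multiplicities:
  χ_A(x) = (x + 1)^5

Step 2 — compute geometric multiplicities via the rank-nullity identity g(λ) = n − rank(A − λI):
  rank(A − (-1)·I) = 2, so dim ker(A − (-1)·I) = n − 2 = 3

Summary:
  λ = -1: algebraic multiplicity = 5, geometric multiplicity = 3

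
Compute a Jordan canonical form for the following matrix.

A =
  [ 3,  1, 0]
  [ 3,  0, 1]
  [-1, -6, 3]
J_3(2)

The characteristic polynomial is
  det(x·I − A) = x^3 - 6*x^2 + 12*x - 8 = (x - 2)^3

Eigenvalues and multiplicities (the geometric multiplicity of λ is n − rank(A − λI), which equals the number of Jordan blocks for λ):
  λ = 2: algebraic multiplicity = 3, geometric multiplicity = 1

Determining the block sizes for each eigenvalue:
  λ = 2: one block (gm = 1), so the single block has size am = 3 → block sizes [3]

Assembling the blocks gives a Jordan form
J =
  [2, 1, 0]
  [0, 2, 1]
  [0, 0, 2]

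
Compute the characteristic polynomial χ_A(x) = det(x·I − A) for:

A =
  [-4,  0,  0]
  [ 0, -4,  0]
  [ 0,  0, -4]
x^3 + 12*x^2 + 48*x + 64

Expanding det(x·I − A) (e.g. by cofactor expansion or by noting that A is similar to its Jordan form J, which has the same characteristic polynomial as A) gives
  χ_A(x) = x^3 + 12*x^2 + 48*x + 64
which factors as (x + 4)^3. The eigenvalues (with algebraic multiplicities) are λ = -4 with multiplicity 3.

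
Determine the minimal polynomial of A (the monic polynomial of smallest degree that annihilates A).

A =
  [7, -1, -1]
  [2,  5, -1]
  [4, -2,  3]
x^3 - 15*x^2 + 75*x - 125

The characteristic polynomial is χ_A(x) = (x - 5)^3, so the eigenvalues are known. The minimal polynomial is
  m_A(x) = Π_λ (x − λ)^{k_λ}
where k_λ is the size of the *largest* Jordan block for λ (equivalently, the smallest k with (A − λI)^k v = 0 for every generalised eigenvector v of λ).

  λ = 5: largest Jordan block has size 3, contributing (x − 5)^3

So m_A(x) = (x - 5)^3 = x^3 - 15*x^2 + 75*x - 125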